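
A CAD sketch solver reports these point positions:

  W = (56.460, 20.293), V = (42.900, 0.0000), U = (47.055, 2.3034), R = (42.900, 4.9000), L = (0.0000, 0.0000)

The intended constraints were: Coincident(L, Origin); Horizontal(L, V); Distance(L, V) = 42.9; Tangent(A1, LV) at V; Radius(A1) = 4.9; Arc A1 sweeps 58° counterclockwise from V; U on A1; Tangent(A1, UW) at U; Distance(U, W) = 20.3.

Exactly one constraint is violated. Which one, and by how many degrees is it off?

Tangent(A1, UW) at U — off by 4.40°.

L = (0.00, 0.00) ✓; L.y = 0.00, V.y = 0.00 ✓; |LV| = 42.90 ✓; ∠(RV, VL) = 90.00° ✓; |RV| = 4.900 ✓; bearing(R→U) − bearing(R→V) = 58.00° ✓; |RU| = 4.900 ✓; ∠(RU, UW) = 85.60° ✗; |UW| = 20.30 ✓.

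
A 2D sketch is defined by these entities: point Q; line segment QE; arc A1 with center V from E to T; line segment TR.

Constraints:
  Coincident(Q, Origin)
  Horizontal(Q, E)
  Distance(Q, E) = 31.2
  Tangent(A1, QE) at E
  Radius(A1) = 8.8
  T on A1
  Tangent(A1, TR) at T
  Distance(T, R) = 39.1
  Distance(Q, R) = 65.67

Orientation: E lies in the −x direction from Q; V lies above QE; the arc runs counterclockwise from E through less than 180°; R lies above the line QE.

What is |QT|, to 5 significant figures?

27.912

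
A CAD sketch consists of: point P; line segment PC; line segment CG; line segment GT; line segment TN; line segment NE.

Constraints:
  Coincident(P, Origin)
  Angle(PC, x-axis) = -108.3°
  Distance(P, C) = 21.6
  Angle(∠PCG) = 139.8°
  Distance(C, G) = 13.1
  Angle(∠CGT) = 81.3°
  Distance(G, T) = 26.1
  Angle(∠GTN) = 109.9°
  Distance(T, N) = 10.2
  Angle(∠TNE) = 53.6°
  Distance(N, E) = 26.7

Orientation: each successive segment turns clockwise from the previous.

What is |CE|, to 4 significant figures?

11.12

P is at the origin; PC runs at -108.3° with length 21.6, so C = (-6.782, -20.51). ∠PCG = 139.8° gives CG at -148.5° from the x-axis; with |CG| = 13.1, G = (-17.95, -27.35). ∠CGT = 81.3° gives GT at 112.8° from the x-axis; with |GT| = 26.1, T = (-28.07, -3.292). ∠GTN = 109.9° gives TN at 42.70° from the x-axis; with |TN| = 10.2, N = (-20.57, 3.626). ∠TNE = 53.6° gives NE at -83.70° from the x-axis; with |NE| = 26.7, E = (-17.64, -22.91). Then |CE| = |E − C| = 11.12.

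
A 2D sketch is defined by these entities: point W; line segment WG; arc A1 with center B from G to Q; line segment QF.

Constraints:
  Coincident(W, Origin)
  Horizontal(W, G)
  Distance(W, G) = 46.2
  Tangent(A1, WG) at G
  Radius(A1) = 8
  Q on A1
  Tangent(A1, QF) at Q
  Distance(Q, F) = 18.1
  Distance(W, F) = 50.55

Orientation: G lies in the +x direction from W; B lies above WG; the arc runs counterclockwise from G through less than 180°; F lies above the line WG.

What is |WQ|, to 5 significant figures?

54.248

W is at the origin; W and G share the same y with |WG| = 46.2 and G on the +x side, so G = (46.200, 0.0000). A1 meets WG tangentially, so BG is at right angles to WG, so B = G + (0, 8) = (46.200, 8.0000). Since BQ ⟂ QF (tangency), |BF| = √(8.0² + 18.1²) = 19.789 regardless of where Q sits on A1. So F lies on both circle(W, 50.55) and circle(B, 19.789); the above-WG intersection is F = (42.459, 27.432). Q is the foot of the tangent from F: Q = (52.774, 12.559).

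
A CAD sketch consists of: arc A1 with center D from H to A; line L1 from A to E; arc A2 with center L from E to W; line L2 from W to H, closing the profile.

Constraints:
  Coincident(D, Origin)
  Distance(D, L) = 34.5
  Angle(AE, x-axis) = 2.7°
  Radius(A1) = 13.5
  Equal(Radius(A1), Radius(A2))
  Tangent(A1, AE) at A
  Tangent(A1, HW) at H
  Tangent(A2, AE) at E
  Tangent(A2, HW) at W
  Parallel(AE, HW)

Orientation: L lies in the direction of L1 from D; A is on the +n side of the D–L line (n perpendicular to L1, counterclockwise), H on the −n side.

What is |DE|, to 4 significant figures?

37.05

The slot axis is L1's direction at 2.7°, so u = (cos 2.7°, sin 2.7°) = (0.9989, 0.04711) and n = (−sin 2.7°, cos 2.7°) = (-0.04711, 0.9989). D is at the origin and L lies 34.5 along u from D, so L = 34.5·u = (34.46, 1.625). Tangency of A1 to both parallel lines with radius 13.5 puts A and H at D ± 13.5·n: A = (-0.6359, 13.49), H = (0.6359, -13.49). Equal radii place E and W the same way about L: E = L + 13.5·n = (33.83, 15.11), W = L − 13.5·n = (35.10, -11.86). Then |DE| = |E − D| = 37.05.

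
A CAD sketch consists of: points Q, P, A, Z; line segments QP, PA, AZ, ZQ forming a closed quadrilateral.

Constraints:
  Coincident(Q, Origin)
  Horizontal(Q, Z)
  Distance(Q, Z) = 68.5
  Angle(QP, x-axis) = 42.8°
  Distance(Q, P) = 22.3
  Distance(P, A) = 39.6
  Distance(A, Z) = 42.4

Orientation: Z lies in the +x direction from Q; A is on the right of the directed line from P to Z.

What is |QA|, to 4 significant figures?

38.31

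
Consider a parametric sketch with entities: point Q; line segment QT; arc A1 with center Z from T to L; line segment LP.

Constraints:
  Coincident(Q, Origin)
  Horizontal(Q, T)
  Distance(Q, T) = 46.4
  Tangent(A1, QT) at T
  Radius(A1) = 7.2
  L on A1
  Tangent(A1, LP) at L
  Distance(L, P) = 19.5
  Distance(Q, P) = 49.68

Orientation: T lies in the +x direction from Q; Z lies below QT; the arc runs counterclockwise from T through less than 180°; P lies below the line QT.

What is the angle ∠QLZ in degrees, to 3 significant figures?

162°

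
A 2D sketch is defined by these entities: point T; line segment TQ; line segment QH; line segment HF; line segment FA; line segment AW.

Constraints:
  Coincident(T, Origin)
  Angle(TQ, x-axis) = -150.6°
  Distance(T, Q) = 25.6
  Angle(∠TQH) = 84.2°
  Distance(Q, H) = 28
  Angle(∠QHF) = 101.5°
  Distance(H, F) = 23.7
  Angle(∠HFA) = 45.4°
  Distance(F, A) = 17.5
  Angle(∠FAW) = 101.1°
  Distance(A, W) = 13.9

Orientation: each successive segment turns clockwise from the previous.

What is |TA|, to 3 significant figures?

19.5

∠QHF = 101.5° gives HF at 35.1° from the x-axis; with |HF| = 23.7, F = (-14.1, 26.7). ∠HFA = 45.4° gives FA at -99.5° from the x-axis; with |FA| = 17.5, A = (-17.0, 9.46). Then |TA| = |A − T| = 19.5.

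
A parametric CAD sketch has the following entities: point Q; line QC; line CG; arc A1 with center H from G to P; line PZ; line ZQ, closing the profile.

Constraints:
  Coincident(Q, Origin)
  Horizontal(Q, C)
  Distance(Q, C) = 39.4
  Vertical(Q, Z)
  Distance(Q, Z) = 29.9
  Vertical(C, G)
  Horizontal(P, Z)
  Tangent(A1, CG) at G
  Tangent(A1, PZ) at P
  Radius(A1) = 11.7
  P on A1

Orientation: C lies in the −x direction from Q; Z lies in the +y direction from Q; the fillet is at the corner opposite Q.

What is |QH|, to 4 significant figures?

33.14

QZ is vertical with |QZ| = 29.9 and Z on the +y side, so Z = (0.000, 29.90). The virtual corner opposite Q is at (-39.40, 29.90). A1 meets CG tangentially, so HG is at right angles to CG and the tangent condition forces HP to be normal to PZ, with radius 11.7, so the center H sits 11.7 in from both sides at H = (-27.70, 18.20). Then |QH| = |H − Q| = 33.14.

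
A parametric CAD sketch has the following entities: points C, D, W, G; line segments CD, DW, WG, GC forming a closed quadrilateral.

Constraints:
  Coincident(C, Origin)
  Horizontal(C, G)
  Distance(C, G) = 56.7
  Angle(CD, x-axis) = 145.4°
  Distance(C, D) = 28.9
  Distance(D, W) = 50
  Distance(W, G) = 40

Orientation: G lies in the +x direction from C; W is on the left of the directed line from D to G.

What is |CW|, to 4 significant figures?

35.68

Checks: |DW| = 50.00 ✓; |WG| = 40.00 ✓.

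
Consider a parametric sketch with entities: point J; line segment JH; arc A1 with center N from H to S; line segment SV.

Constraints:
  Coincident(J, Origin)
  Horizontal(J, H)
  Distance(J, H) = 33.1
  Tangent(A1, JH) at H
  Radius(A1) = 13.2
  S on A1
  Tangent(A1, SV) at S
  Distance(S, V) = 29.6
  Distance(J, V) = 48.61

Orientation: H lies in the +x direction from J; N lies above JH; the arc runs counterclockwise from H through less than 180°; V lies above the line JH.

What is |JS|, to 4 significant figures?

48.06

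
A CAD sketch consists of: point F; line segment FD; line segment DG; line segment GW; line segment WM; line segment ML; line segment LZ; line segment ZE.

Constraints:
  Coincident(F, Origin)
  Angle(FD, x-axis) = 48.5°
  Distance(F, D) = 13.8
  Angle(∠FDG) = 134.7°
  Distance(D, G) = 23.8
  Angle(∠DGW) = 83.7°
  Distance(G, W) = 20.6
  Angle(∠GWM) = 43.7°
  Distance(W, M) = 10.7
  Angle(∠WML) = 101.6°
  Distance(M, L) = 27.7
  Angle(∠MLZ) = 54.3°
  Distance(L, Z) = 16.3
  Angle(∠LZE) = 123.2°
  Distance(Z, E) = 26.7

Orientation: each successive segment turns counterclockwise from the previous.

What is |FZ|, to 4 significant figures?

46.76

F is at the origin; FD runs at 48.5° with length 13.8, so D = (9.144, 10.34). ∠FDG = 134.7° gives DG at 93.80° from the x-axis; with |DG| = 23.8, G = (7.567, 34.08). ∠DGW = 83.7° gives GW at -169.9° from the x-axis; with |GW| = 20.6, W = (-12.71, 30.47). ∠GWM = 43.7° gives WM at -33.60° from the x-axis; with |WM| = 10.7, M = (-3.802, 24.55). ∠WML = 101.6° gives ML at 44.80° from the x-axis; with |ML| = 27.7, L = (15.85, 44.07). ∠MLZ = 54.3° gives LZ at 170.5° from the x-axis; with |LZ| = 16.3, Z = (-0.2230, 46.76). Then |FZ| = |Z − F| = 46.76.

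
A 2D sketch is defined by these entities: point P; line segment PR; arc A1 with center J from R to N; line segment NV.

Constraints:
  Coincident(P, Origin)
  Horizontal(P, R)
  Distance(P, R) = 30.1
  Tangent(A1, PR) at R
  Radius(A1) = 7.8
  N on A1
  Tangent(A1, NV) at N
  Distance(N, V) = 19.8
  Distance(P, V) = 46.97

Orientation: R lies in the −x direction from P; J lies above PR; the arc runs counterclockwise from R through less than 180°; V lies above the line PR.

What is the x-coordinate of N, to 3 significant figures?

-24.4

Checks: |JN| = 7.800 ✓; ∠(JN, NV) = 90.00° ✓; |NV| = 19.80 ✓; |PV| = 46.97 ✓.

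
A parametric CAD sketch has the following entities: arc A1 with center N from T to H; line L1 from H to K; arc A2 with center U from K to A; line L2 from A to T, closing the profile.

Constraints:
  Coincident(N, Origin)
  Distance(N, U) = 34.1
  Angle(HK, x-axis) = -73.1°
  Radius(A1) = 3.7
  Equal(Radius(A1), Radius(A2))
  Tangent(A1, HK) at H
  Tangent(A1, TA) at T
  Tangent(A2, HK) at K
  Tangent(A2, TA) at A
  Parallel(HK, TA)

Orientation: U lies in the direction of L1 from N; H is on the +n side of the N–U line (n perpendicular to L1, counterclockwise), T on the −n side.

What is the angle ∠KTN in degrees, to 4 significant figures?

77.76°

Tangency of A1 to both parallel lines with radius 3.7 puts H and T at N ± 3.7·n: H = (3.540, 1.076), T = (-3.540, -1.076). Equal radii place K and A the same way about U: K = U + 3.7·n = (13.45, -31.55), A = U − 3.7·n = (6.373, -33.70). Then cos ∠KTN = TK·TN / (|TK||TN|), giving 77.76°.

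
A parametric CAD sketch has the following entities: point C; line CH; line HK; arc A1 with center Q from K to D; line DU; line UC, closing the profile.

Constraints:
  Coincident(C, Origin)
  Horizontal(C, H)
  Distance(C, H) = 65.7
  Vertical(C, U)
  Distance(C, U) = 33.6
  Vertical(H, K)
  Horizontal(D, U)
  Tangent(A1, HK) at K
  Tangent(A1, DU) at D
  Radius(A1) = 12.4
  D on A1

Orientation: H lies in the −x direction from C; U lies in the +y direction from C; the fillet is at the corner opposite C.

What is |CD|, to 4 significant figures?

63.01

The virtual corner opposite C is at (-65.70, 33.60). A1 meets HK tangentially, so QK is at right angles to HK and tangency of A1 to DU means the radius QD is perpendicular to DU, with radius 12.4, so the center Q sits 12.4 in from both sides at Q = (-53.30, 21.20). That places the tangent points at K = (-65.70, 21.20) on HK and D = (-53.30, 33.60) on DU. Then |CD| = |D − C| = 63.01.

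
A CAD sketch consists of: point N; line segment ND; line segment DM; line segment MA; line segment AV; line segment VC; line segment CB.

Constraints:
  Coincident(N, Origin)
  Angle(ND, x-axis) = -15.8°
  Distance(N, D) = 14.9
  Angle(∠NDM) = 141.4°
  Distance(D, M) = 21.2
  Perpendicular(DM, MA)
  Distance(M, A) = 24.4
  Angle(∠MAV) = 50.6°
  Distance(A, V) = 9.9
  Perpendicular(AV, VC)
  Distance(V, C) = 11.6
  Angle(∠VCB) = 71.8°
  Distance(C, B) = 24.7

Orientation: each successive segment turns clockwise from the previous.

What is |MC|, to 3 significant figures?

9.16

N is at the origin; ND runs at -15.8° with length 14.9, so D = (14.3, -4.06). ∠NDM = 141.4° gives DM at -54.4° from the x-axis; with |DM| = 21.2, M = (26.7, -21.3). DM ⟂ MA, so MA runs at -144°; with |MA| = 24.4, A = (6.84, -35.5). ∠MAV = 50.6° gives AV at 86.2° from the x-axis; with |AV| = 9.9, V = (7.49, -25.6). AV is perpendicular to VC, so VC runs at -3.80°; with |VC| = 11.6, C = (19.1, -26.4). Then |MC| = |C − M| = 9.16.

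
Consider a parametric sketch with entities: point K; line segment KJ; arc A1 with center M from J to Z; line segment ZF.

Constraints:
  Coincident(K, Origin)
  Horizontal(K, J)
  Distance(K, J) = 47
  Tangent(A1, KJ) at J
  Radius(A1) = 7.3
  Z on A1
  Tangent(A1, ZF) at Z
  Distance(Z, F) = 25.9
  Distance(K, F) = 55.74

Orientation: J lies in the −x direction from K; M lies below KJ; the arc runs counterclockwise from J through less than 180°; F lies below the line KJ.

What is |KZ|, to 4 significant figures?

54.70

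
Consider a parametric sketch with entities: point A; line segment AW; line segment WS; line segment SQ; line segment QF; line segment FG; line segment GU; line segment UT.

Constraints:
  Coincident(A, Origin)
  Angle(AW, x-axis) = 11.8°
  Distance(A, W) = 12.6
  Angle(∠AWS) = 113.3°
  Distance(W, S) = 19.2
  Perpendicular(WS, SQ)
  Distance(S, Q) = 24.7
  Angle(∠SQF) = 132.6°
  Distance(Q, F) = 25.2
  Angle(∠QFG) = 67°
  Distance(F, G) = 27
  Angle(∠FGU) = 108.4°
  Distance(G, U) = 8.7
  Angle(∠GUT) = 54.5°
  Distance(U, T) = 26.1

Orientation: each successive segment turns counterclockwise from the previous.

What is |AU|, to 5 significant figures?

3.4860

A is at the origin; AW runs at 11.8° with length 12.6, so W = (12.334, 2.5767). ∠AWS = 113.3° gives WS at 78.500° from the x-axis; with |WS| = 19.2, S = (16.162, 21.391). The perpendicularity gives SQ at right angles to WS, so SQ runs at 168.50°; with |SQ| = 24.7, Q = (-8.0425, 26.316). ∠SQF = 132.6° gives QF at -144.10° from the x-axis; with |QF| = 25.2, F = (-28.456, 11.539). ∠QFG = 67.0° gives FG at -31.100° from the x-axis; with |FG| = 27.0, G = (-5.3364, -2.4074). ∠FGU = 108.4° gives GU at 40.500° from the x-axis; with |GU| = 8.7, U = (1.2791, 3.2428). Then |AU| = |U − A| = 3.4860.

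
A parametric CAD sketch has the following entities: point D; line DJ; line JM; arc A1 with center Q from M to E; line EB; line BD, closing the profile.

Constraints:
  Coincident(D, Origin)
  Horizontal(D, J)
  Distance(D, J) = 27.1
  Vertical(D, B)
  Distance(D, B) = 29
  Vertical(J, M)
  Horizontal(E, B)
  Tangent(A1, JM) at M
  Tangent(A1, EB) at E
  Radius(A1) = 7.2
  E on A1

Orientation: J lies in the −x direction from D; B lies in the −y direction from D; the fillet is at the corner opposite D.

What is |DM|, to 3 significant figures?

34.8

D is at the origin; DJ is horizontal with |DJ| = 27.1 and J on the −x side, so J = (-27.1, 0.00). DB is vertical with |DB| = 29.0 and B on the −y side, so B = (0.00, -29.0). The virtual corner opposite D is at (-27.1, -29.0). A1 meets JM tangentially, so QM is at right angles to JM and tangency of A1 to EB means the radius QE is perpendicular to EB, with radius 7.2, so the center Q sits 7.2 in from both sides at Q = (-19.9, -21.8). That places the tangent points at M = (-27.1, -21.8) on JM and E = (-19.9, -29.0) on EB. Then |DM| = |M − D| = 34.8.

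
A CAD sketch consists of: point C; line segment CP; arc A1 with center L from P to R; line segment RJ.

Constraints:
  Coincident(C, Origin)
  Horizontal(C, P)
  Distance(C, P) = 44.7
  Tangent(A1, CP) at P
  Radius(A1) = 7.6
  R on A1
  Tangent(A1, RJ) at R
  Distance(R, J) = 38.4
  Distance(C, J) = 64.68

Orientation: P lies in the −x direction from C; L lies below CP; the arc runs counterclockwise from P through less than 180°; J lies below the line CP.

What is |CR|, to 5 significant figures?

52.939

Checks: |LP| = 7.600 ✓; |LR| = 7.600 ✓; ∠(LR, RJ) = 90.00° ✓; |RJ| = 38.40 ✓; |CJ| = 64.68 ✓.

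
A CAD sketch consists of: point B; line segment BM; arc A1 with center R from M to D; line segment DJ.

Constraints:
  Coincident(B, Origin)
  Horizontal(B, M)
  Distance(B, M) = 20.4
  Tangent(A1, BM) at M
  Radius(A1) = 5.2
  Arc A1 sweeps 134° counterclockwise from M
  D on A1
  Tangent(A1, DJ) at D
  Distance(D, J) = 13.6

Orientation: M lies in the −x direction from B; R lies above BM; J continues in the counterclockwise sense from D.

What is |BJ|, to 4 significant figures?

32.05

On A1, M sits at bearing -90° from R; a 134° counterclockwise sweep puts D at bearing 44°, so D = R + 5.2·(cos 44°, sin 44°) = (-16.66, 8.812). The tangent condition forces RD to be normal to DJ, so DJ runs along (−sin 44°, cos 44°); with |DJ| = 13.6, J = (-26.11, 18.60). Then |BJ| = |J − B| = 32.05.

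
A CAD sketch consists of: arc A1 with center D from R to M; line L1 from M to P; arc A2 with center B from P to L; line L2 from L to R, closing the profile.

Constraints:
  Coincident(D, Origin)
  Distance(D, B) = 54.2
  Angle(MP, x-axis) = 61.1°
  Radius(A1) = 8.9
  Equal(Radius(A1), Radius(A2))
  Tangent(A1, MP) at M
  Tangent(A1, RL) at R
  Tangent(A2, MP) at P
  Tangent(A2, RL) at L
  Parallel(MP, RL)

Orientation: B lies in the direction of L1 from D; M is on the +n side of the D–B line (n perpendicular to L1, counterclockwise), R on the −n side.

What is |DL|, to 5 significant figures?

54.926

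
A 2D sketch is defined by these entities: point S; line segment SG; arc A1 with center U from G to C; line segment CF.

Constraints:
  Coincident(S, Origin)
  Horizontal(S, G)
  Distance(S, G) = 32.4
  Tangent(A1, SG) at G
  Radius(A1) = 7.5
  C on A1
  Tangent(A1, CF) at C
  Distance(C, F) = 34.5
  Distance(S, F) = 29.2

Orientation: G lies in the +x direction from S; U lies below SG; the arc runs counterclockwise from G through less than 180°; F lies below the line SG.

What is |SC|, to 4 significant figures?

26.82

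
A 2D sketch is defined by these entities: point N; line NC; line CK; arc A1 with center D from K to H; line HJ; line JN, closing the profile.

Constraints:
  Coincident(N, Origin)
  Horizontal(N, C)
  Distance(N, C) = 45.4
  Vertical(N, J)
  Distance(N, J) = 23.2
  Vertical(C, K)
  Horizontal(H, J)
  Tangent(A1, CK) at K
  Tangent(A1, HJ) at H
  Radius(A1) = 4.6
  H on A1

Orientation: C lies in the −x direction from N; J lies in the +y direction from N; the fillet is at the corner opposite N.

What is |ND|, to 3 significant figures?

44.8

N is at the origin; N and C share the same y with |NC| = 45.4 and C on the −x side, so C = (-45.4, 0.00). NJ is vertical with |NJ| = 23.2 and J on the +y side, so J = (0.00, 23.2). The virtual corner opposite N is at (-45.4, 23.2). Since A1 is tangent to CK there, DK ⟂ CK and A1 meets HJ tangentially, so DH is at right angles to HJ, with radius 4.6, so the center D sits 4.6 in from both sides at D = (-40.8, 18.6). Then |ND| = |D − N| = 44.8.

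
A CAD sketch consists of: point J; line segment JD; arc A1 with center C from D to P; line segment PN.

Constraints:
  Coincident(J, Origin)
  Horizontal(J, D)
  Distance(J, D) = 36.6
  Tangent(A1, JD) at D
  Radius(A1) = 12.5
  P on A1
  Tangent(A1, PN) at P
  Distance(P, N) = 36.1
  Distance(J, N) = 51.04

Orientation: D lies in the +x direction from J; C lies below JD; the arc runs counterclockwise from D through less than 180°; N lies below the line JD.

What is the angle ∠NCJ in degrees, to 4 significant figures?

83.19°

J is at the origin; JD is horizontal with |JD| = 36.6 and D on the +x side, so D = (36.60, 0.000). The tangent condition forces CD to be normal to JD, so C = D + (0, -12.5) = (36.60, -12.50). Since CP ⟂ PN (tangency), |CN| = √(12.5² + 36.1²) = 38.20 regardless of where P sits on A1. So N lies on both circle(J, 51.04) and circle(C, 38.20); the below-JD intersection is N = (20.06, -46.93). P is the foot of the tangent from N: P = (24.18, -11.07).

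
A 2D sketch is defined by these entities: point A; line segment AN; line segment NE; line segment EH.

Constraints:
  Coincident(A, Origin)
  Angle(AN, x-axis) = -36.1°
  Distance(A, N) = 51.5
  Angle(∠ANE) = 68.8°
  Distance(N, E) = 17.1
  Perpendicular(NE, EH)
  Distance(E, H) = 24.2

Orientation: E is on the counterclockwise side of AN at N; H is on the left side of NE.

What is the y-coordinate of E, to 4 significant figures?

-13.82

A is at the origin; AN runs at -36.1° with length 51.5, so N = 51.5·(cos -36.1°, sin -36.1°) = (41.61, -30.34). ∠ANE = 68.8°, so NE runs at -36.1° + (180° − 68.8°) = 75.10° from the x-axis; with |NE| = 17.1, E = N + 17.1·(cos 75.10°, sin 75.10°) = (46.01, -13.82). So E.y = -13.82.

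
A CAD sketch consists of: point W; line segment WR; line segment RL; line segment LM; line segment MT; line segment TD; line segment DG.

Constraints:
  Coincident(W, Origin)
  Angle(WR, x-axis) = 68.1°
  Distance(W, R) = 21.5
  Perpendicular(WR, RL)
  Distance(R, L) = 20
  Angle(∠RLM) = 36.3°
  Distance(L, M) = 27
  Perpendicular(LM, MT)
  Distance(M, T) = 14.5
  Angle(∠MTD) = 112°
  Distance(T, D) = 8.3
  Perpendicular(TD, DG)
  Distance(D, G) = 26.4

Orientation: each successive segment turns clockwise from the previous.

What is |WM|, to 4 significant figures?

5.790

The perpendicularity gives RL at right angles to WR, so RL runs at -21.90°; with |RL| = 20.0, L = (26.58, 12.49). ∠RLM = 36.3° gives LM at -165.6° from the x-axis; with |LM| = 27.0, M = (0.4242, 5.774). Then |WM| = |M − W| = 5.790.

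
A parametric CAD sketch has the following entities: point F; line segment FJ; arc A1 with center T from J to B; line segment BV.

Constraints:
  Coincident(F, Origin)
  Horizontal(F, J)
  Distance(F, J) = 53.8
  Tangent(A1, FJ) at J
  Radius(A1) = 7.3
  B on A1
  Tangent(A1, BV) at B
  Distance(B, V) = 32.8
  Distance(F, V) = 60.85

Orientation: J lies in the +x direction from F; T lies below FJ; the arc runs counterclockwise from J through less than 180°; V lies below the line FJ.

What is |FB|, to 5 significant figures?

47.050

Checks: |TB| = 7.300 ✓; ∠(TB, BV) = 90.00° ✓; |BV| = 32.80 ✓; |FV| = 60.85 ✓.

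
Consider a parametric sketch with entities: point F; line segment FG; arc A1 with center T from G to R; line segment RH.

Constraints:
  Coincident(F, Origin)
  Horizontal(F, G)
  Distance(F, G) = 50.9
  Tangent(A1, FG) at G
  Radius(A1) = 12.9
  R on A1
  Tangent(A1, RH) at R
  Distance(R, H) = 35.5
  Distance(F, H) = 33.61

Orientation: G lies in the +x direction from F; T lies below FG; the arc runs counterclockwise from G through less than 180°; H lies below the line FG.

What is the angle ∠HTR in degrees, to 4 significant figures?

70.03°

Checks: F.y = 0.00, G.y = 0.00 ✓; |TG| = 12.90 ✓; |TR| = 12.90 ✓; ∠(TR, RH) = 90.00° ✓; |RH| = 35.50 ✓; |FH| = 33.61 ✓.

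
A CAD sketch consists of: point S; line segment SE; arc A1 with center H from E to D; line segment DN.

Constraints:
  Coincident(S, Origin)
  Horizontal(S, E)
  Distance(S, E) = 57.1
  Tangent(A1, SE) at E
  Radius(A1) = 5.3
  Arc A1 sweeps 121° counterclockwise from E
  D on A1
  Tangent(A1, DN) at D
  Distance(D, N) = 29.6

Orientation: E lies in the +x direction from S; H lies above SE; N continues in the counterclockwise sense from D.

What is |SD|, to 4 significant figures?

62.16

S is at the origin; SE is horizontal with |SE| = 57.1 and E on the +x side, so E = (57.10, 0.000). The tangent condition forces HE to be normal to SE, so H = E + (0, 5.3) = (57.10, 5.300). On A1, E sits at bearing -90° from H; a 121° counterclockwise sweep puts D at bearing 31°, so D = H + 5.3·(cos 31°, sin 31°) = (61.64, 8.030). Then |SD| = |D − S| = 62.16.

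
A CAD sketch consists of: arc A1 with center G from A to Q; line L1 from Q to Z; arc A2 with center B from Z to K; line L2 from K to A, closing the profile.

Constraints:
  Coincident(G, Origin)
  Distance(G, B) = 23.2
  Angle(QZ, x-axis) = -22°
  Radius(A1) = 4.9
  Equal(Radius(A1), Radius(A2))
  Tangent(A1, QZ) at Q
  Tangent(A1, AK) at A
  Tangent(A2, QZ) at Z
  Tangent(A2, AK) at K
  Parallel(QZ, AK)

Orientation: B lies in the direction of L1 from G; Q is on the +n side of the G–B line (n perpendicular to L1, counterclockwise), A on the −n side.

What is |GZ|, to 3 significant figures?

23.7

The slot axis is L1's direction at -22.0°, so u = (cos -22.0°, sin -22.0°) = (0.927, -0.375) and n = (−sin -22.0°, cos -22.0°) = (0.375, 0.927). G is at the origin and B lies 23.2 along u from G, so B = 23.2·u = (21.5, -8.69). Tangency of A1 to both parallel lines with radius 4.9 puts Q and A at G ± 4.9·n: Q = (1.84, 4.54), A = (-1.84, -4.54). Equal radii place Z and K the same way about B: Z = B + 4.9·n = (23.3, -4.15), K = B − 4.9·n = (19.7, -13.2). Then |GZ| = |Z − G| = 23.7.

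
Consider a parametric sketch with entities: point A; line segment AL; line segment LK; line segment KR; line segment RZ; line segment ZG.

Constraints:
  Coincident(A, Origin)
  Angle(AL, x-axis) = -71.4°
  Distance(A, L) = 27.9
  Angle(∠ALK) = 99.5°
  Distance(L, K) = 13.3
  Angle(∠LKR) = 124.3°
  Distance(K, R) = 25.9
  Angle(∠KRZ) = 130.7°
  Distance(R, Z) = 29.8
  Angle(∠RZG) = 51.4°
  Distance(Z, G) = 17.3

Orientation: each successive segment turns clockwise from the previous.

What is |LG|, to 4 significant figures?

37.59

A is at the origin; AL runs at -71.4° with length 27.9, so L = (8.899, -26.44). ∠ALK = 99.5° gives LK at -151.9° from the x-axis; with |LK| = 13.3, K = (-2.833, -32.71). ∠LKR = 124.3° gives KR at 152.4° from the x-axis; with |KR| = 25.9, R = (-25.79, -20.71). ∠KRZ = 130.7° gives RZ at 103.1° from the x-axis; with |RZ| = 29.8, Z = (-32.54, 8.317). ∠RZG = 51.4° gives ZG at -25.50° from the x-axis; with |ZG| = 17.3, G = (-16.93, 0.8688). Then |LG| = |G − L| = 37.59.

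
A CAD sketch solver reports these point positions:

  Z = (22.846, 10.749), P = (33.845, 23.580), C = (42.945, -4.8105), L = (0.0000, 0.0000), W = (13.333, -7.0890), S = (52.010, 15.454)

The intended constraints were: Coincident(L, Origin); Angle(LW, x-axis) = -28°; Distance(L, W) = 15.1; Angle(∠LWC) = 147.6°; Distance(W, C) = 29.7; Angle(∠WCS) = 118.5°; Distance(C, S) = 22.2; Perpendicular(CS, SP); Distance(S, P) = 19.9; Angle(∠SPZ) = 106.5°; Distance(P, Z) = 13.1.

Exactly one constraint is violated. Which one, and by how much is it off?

Distance(P, Z) = 13.1 — off by 3.80.

L = (0.00, 0.00) ✓; LW at -28.00° ✓; |LW| = 15.10 ✓; ∠LWC = 147.6° ✓; |WC| = 29.70 ✓; ∠WCS = 118.5° ✓; |CS| = 22.20 ✓; ∠(CS, SP) = 90.00° ✓; |SP| = 19.90 ✓; ∠SPZ = 106.5° ✓; |PZ| = 16.90 ✗.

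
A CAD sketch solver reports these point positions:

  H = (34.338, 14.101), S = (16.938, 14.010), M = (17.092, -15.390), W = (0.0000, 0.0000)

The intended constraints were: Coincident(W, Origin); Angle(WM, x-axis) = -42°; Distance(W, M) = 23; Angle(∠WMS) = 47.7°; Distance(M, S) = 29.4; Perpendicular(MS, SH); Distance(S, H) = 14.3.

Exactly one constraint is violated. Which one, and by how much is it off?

Distance(S, H) = 14.3 — off by 3.10.

W = (0.00, 0.00) ✓; WM at -42.00° ✓; |WM| = 23.00 ✓; ∠WMS = 47.70° ✓; |MS| = 29.40 ✓; ∠(MS, SH) = 90.00° ✓; |SH| = 17.40 ✗.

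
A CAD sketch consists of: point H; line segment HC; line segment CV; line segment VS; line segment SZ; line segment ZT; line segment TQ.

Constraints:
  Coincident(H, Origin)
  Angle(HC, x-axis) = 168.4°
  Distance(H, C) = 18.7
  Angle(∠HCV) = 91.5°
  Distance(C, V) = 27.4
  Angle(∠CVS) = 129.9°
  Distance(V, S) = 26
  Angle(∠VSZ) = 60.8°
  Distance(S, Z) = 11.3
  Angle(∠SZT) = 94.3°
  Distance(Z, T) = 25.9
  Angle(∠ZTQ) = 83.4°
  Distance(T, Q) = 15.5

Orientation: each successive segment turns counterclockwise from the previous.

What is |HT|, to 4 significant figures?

34.43

H is at the origin; HC runs at 168.4° with length 18.7, so C = (-18.32, 3.760). ∠HCV = 91.5° gives CV at -103.1° from the x-axis; with |CV| = 27.4, V = (-24.53, -22.93). ∠CVS = 129.9° gives VS at -53.00° from the x-axis; with |VS| = 26.0, S = (-8.881, -43.69). ∠VSZ = 60.8° gives SZ at 66.20° from the x-axis; with |SZ| = 11.3, Z = (-4.321, -33.35). ∠SZT = 94.3° gives ZT at 151.9° from the x-axis; with |ZT| = 25.9, T = (-27.17, -21.15). Then |HT| = |T − H| = 34.43.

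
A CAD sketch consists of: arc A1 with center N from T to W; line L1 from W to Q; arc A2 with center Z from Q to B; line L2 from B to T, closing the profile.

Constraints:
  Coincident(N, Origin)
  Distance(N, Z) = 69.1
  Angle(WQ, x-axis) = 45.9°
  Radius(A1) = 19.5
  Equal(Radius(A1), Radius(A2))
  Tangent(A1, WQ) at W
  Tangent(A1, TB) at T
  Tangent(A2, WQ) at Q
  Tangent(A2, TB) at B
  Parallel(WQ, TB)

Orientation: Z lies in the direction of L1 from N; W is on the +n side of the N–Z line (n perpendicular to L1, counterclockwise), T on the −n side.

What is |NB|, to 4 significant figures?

71.80

The slot axis is L1's direction at 45.9°, so u = (cos 45.9°, sin 45.9°) = (0.6959, 0.7181) and n = (−sin 45.9°, cos 45.9°) = (-0.7181, 0.6959). N is at the origin and Z lies 69.1 along u from N, so Z = 69.1·u = (48.09, 49.62). Tangency of A1 to both parallel lines with radius 19.5 puts W and T at N ± 19.5·n: W = (-14.00, 13.57), T = (14.00, -13.57). Equal radii place Q and B the same way about Z: Q = Z + 19.5·n = (34.08, 63.19), B = Z − 19.5·n = (62.09, 36.05). Then |NB| = |B − N| = 71.80.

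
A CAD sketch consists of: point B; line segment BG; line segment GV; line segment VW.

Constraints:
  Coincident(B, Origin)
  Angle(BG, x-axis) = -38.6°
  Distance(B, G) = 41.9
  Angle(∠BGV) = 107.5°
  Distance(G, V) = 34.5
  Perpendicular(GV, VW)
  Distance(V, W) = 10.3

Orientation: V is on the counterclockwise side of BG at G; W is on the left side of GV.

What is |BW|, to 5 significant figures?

55.661

B is at the origin; BG runs at -38.6° with length 41.9, so G = 41.9·(cos -38.6°, sin -38.6°) = (32.746, -26.141). ∠BGV = 107.5°, so GV runs at -38.6° + (180° − 107.5°) = 33.900° from the x-axis; with |GV| = 34.5, V = G + 34.5·(cos 33.900°, sin 33.900°) = (61.381, -6.8983). GV ⟂ VW; with |VW| = 10.3 on the left of GV, W = V + 10.3·(-0.55775, 0.83001) = (55.636, 1.6508). Then |BW| = |W − B| = 55.661.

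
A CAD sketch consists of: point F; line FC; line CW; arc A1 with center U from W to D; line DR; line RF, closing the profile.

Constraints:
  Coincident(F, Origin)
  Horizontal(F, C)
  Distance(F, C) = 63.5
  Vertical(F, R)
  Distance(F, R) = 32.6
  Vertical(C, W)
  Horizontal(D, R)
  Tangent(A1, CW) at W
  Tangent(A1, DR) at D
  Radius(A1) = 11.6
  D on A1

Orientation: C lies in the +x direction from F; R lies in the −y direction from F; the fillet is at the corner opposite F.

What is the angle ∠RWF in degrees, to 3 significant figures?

28.7°

F is at the origin; F and C share the same y with |FC| = 63.5 and C on the +x side, so C = (63.5, 0.00). F and R share the same x with |FR| = 32.6 and R on the −y side, so R = (0.00, -32.6). The virtual corner opposite F is at (63.5, -32.6). A1 meets CW tangentially, so UW is at right angles to CW and since A1 is tangent to DR there, UD ⟂ DR, with radius 11.6, so the center U sits 11.6 in from both sides at U = (51.9, -21.0). That places the tangent points at W = (63.5, -21.0) on CW and D = (51.9, -32.6) on DR. Then cos ∠RWF = WR·WF / (|WR||WF|), giving 28.7°.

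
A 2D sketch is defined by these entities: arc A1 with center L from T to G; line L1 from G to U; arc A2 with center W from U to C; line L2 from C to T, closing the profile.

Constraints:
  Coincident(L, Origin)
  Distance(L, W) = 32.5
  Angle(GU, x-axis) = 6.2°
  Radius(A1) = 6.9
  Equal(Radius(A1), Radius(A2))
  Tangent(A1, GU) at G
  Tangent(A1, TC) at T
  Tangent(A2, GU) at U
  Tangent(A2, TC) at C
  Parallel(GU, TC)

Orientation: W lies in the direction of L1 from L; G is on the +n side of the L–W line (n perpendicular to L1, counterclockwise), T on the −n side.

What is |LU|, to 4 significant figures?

33.22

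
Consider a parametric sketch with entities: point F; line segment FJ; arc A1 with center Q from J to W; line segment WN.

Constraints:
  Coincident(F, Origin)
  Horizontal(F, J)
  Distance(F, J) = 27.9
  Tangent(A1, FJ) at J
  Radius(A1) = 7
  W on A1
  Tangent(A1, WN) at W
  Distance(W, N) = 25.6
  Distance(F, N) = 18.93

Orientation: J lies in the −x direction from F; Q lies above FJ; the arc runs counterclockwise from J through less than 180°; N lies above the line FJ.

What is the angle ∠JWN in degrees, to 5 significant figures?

159.51°

Checks: |QW| = 7.000 ✓; ∠(QW, WN) = 90.00° ✓; |WN| = 25.60 ✓; |FN| = 18.93 ✓.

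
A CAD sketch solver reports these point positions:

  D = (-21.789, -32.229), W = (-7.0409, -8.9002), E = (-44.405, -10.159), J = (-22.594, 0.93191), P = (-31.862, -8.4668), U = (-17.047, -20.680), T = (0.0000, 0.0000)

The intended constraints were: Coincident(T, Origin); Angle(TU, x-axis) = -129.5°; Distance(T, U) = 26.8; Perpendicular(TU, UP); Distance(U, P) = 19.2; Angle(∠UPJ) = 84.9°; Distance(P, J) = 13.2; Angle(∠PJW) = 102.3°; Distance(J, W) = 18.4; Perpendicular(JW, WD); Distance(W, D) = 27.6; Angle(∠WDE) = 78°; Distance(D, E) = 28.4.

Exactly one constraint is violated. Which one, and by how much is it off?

Distance(D, E) = 28.4 — off by 3.20.

T = (0.00, 0.00) ✓; TU at -129.5° ✓; |TU| = 26.80 ✓; ∠(TU, UP) = 90.00° ✓; |UP| = 19.20 ✓; ∠UPJ = 84.90° ✓; |PJ| = 13.20 ✓; ∠PJW = 102.3° ✓; |JW| = 18.40 ✓; ∠(JW, WD) = 90.00° ✓; |WD| = 27.60 ✓; ∠WDE = 78.00° ✓; |DE| = 31.60 ✗.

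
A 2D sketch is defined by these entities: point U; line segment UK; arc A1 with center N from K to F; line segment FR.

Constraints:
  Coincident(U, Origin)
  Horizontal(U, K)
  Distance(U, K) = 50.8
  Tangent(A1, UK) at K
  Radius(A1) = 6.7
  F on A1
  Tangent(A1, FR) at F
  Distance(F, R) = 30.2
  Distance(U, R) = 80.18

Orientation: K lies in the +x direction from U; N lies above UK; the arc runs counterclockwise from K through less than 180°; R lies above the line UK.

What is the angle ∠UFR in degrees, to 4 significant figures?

136.0°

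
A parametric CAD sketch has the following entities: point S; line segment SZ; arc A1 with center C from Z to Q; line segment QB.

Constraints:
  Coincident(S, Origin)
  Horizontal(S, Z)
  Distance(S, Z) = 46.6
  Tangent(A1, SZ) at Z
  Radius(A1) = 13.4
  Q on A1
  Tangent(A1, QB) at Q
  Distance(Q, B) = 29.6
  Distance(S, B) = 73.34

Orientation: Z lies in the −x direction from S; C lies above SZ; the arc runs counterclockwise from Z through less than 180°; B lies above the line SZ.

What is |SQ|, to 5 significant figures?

44.076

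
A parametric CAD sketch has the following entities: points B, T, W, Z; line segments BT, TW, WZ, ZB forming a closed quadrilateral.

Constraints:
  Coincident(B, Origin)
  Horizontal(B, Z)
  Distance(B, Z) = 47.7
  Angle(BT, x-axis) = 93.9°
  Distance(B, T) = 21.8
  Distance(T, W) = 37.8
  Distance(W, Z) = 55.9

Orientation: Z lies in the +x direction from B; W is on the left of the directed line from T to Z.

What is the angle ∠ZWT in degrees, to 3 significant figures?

66.8°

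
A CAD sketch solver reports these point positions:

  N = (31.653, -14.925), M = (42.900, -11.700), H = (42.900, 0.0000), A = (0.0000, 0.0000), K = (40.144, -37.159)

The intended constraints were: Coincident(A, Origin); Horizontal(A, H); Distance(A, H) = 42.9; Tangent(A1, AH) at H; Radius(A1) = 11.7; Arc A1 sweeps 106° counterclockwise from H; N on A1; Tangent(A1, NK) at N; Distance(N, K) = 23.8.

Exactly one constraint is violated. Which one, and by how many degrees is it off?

Tangent(A1, NK) at N — off by 4.90°.

A = (0.00, 0.00) ✓; A.y = 0.00, H.y = 0.00 ✓; |AH| = 42.90 ✓; ∠(MH, HA) = 90.00° ✓; |MH| = 11.70 ✓; bearing(M→N) − bearing(M→H) = 106.0° ✓; |MN| = 11.70 ✓; ∠(MN, NK) = 85.10° ✗; |NK| = 23.80 ✓.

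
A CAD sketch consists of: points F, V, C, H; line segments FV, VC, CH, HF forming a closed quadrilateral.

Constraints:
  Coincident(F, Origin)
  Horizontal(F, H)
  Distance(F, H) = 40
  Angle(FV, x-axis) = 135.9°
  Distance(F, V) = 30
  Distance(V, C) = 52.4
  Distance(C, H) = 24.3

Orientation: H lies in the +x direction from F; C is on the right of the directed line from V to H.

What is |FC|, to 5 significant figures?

22.649

Checks: F = (0.00, 0.00) ✓; |VC| = 52.40 ✓; |CH| = 24.30 ✓.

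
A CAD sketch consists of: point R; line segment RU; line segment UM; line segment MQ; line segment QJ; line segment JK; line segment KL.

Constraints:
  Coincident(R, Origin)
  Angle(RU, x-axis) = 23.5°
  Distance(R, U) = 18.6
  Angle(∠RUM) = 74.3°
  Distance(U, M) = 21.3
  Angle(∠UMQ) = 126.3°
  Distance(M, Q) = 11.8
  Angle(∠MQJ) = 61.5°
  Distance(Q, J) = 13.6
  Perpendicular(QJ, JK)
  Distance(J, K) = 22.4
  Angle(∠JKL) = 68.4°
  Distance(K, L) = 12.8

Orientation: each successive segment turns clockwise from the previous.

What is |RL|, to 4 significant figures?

32.05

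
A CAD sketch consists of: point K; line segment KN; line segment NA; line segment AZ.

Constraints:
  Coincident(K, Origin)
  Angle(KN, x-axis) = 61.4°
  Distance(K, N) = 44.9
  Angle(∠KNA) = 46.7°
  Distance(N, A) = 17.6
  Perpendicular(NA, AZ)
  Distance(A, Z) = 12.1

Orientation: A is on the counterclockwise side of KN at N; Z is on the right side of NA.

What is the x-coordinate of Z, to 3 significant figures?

1.40

K is at the origin; KN runs at 61.4° with length 44.9, so N = 44.9·(cos 61.4°, sin 61.4°) = (21.5, 39.4). ∠KNA = 46.7°, so NA runs at 61.4° + (180° − 46.7°) = 195° from the x-axis; with |NA| = 17.6, A = N + 17.6·(cos 195°, sin 195°) = (4.47, 35.0). The perpendicularity gives AZ at right angles to NA; with |AZ| = 12.1 on the right of NA, Z = A + 12.1·(-0.254, 0.967) = (1.40, 46.7). So Z.x = 1.40.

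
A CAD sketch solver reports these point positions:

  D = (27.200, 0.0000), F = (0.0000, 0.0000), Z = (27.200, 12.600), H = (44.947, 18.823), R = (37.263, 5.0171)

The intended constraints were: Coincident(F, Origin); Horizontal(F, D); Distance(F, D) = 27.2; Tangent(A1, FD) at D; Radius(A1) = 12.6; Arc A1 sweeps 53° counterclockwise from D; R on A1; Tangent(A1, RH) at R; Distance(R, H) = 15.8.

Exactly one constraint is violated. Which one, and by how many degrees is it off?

Tangent(A1, RH) at R — off by 7.90°.

F = (0.00, 0.00) ✓; F.y = 0.00, D.y = 0.00 ✓; |FD| = 27.20 ✓; ∠(ZD, DF) = 90.00° ✓; |ZD| = 12.60 ✓; bearing(Z→R) − bearing(Z→D) = 53.00° ✓; |ZR| = 12.60 ✓; ∠(ZR, RH) = 82.10° ✗; |RH| = 15.80 ✓.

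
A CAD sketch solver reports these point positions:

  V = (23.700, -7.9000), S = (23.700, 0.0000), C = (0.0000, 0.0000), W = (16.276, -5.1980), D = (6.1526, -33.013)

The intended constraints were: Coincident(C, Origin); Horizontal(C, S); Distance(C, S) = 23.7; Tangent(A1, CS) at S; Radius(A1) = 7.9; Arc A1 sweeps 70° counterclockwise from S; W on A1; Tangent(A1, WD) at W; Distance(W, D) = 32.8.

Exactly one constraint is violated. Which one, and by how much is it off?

Distance(W, D) = 32.8 — off by 3.20.

C = (0.00, 0.00) ✓; C.y = 0.00, S.y = 0.00 ✓; |CS| = 23.70 ✓; ∠(VS, SC) = 90.00° ✓; |VS| = 7.900 ✓; bearing(V→W) − bearing(V→S) = 70.00° ✓; |VW| = 7.900 ✓; ∠(VW, WD) = 90.00° ✓; |WD| = 29.60 ✗.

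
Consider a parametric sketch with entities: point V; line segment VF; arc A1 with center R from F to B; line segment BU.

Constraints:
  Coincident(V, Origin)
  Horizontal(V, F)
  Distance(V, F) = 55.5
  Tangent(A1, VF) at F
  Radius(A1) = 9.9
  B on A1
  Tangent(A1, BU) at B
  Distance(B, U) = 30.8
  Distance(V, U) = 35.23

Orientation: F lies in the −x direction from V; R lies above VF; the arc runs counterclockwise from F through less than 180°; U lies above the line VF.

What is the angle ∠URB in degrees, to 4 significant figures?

72.18°

Checks: |RB| = 9.900 ✓; ∠(RB, BU) = 90.00° ✓; |BU| = 30.80 ✓; |VU| = 35.23 ✓.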